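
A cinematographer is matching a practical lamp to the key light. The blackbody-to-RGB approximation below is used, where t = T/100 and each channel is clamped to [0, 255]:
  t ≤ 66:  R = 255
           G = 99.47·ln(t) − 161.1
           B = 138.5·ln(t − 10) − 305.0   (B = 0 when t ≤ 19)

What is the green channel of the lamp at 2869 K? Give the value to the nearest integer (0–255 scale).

173

t = 2869/100 = 28.69; the t ≤ 66 branch applies.
G = 99.47·ln 28.69 − 161.1 = 99.47·3.3565 − 161.1 = 172.776.
Rounded: 173.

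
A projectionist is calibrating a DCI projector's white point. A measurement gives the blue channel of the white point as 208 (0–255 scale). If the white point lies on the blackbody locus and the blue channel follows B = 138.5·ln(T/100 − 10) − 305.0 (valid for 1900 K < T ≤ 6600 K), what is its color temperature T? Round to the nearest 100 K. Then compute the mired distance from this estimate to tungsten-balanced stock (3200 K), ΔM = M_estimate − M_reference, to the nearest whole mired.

ln(t − 10) = (208 + 305.0) / 138.5 = 3.7040.
t − 10 = e^3.7040 = 40.608, so t = 50.608.
T = 100·t = 5061 K → 5100 K to the nearest 100 K.
M_estimate = 10⁶/5100 = 196.08; M_reference = 10⁶/3200 = 312.50.
ΔM = 196.08 − 312.50 = -116.42 → -116 mireds.

-116 mireds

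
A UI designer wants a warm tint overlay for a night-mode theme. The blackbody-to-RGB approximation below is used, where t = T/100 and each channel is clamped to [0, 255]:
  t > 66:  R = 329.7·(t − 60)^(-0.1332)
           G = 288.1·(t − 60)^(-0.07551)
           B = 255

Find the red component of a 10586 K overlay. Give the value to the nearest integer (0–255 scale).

t = 10586/100 = 105.86; the t > 66 branch applies.
R = 329.7·(105.86 − 60)^(-0.1332) = 329.7·45.86^(-0.1332) = 329.7·0.60075 = 198.069.
Rounded: 198.

198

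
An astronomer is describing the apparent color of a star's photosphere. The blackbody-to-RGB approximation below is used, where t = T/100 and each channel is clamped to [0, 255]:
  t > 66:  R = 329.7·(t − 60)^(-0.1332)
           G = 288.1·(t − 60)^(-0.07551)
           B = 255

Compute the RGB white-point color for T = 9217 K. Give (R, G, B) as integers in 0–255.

(208, 222, 255)

t = 9217/100 = 92.17; the t > 66 branch applies.
R = 329.7·(92.17 − 60)^(-0.1332) = 329.7·32.17^(-0.1332) = 329.7·0.62981 = 207.647.
G = 288.1·(92.17 − 60)^(-0.07551) = 288.1·32.17^(-0.07551) = 288.1·0.76944 = 221.674.
B = 255 by definition for t > 66.
Rounded: (208, 222, 255).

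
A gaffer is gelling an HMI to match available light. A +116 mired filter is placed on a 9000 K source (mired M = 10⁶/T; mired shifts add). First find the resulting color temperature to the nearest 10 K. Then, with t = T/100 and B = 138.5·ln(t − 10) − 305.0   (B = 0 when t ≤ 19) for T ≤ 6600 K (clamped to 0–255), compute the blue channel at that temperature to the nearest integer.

M_in = 10⁶/9000 = 111.11; M_out = 111.11 + (+116) = 227.11.
T_out = 10⁶/227.11 = 4403.1 K → 4400 K; t = 44.
B = 138.5·ln(44 − 10) − 305.0 = 138.5·ln 34 − 305.0 = 138.5·3.5264 − 305.0 = 183.401.
Rounded: 183.

183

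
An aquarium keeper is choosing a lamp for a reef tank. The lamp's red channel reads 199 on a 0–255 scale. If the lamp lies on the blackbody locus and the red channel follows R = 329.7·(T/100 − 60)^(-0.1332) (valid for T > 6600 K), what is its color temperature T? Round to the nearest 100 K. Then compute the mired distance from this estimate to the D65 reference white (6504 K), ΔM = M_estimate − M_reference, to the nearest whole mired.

(t − 60)^(-0.1332) = 199/329.7 = 0.60358.
t − 60 = 0.60358^(1/-0.1332) = 0.60358^(-7.508) = 44.273, so t = 104.273.
T = 100·t = 10427 K → 10400 K to the nearest 100 K.
M_estimate = 10⁶/10400 = 96.15; M_reference = 10⁶/6504 = 153.75.
ΔM = 96.15 − 153.75 = -57.60 → -58 mireds.

-58 mireds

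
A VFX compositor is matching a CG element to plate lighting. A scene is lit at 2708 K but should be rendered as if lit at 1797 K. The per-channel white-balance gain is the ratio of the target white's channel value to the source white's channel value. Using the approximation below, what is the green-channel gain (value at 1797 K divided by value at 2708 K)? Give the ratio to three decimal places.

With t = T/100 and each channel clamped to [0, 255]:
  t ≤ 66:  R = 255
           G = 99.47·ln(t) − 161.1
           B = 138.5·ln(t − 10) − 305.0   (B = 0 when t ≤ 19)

At 2708 K (t = 27.08):
  G = 99.47·ln 27.08 − 161.1 = 99.47·3.2988 − 161.1 = 167.031.
At 1797 K (t = 17.97):
  G = 99.47·ln 17.97 − 161.1 = 99.47·2.8887 − 161.1 = 126.239.
Gain = 126.239 / 167.031 = 0.7558 → 0.756.

0.756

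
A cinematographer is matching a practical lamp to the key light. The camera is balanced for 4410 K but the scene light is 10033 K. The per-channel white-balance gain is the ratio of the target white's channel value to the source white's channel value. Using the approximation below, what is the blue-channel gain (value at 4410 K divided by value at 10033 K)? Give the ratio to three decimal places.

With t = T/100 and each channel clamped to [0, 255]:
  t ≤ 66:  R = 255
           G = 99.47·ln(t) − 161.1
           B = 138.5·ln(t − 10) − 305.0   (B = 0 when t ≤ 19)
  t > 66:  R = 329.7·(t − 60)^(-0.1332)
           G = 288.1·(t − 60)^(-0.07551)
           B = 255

0.721

At 10033 K (t = 100.33):
  B = 255 by definition for t > 66.
At 4410 K (t = 44.1):
  B = 138.5·ln(44.1 − 10) − 305.0 = 138.5·ln 34.1 − 305.0 = 138.5·3.5293 − 305.0 = 183.808.
Gain = 183.808 / 255.000 = 0.7208 → 0.721.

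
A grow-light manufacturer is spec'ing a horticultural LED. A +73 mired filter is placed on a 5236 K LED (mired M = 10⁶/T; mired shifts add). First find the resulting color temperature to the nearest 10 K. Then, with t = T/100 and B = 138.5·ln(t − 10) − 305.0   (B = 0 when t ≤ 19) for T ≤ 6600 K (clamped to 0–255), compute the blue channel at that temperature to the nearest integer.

156

M_in = 10⁶/5236 = 190.99; M_out = 190.99 + (+73) = 263.99.
T_out = 10⁶/263.99 = 3788.1 K → 3790 K; t = 37.9.
B = 138.5·ln(37.9 − 10) − 305.0 = 138.5·ln 27.9 − 305.0 = 138.5·3.3286 − 305.0 = 156.015.
Rounded: 156.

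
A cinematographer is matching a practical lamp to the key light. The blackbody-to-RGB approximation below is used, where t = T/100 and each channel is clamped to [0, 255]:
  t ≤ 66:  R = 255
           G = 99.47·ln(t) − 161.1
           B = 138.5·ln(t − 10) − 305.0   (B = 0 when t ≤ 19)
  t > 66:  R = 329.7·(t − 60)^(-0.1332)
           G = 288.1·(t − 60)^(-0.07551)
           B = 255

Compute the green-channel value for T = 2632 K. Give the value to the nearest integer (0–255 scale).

164

t = 2632/100 = 26.32; the t ≤ 66 branch applies.
G = 99.47·ln 26.32 − 161.1 = 99.47·3.2703 − 161.1 = 164.200.
Rounded: 164.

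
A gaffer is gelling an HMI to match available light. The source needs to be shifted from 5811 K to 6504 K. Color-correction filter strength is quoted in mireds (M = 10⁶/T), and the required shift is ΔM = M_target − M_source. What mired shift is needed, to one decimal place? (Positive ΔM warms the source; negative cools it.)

-18.3 mireds

M_source = 10⁶/5811 = 172.087; M_target = 10⁶/6504 = 153.752.
ΔM = 153.752 − 172.087 = -18.336 → -18.3 mireds, a cooling shift.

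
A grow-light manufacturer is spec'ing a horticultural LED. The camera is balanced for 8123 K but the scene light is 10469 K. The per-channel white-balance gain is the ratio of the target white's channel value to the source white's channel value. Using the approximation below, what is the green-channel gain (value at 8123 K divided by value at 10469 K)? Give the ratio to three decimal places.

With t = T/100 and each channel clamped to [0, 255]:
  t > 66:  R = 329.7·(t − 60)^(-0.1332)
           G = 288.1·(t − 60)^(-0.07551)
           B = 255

At 10469 K (t = 104.69):
  G = 288.1·(104.69 − 60)^(-0.07551) = 288.1·44.69^(-0.07551) = 288.1·0.75057 = 216.240.
At 8123 K (t = 81.23):
  G = 288.1·(81.23 − 60)^(-0.07551) = 288.1·21.23^(-0.07551) = 288.1·0.79397 = 228.742.
Gain = 228.742 / 216.240 = 1.0578 → 1.058.

1.058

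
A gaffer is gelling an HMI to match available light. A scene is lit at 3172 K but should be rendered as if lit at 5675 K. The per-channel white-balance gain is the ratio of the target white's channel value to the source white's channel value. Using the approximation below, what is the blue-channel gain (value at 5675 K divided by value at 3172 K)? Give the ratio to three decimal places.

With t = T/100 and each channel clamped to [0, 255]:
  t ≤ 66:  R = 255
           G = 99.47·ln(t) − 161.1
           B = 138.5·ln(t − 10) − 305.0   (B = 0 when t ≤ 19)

At 3172 K (t = 31.72):
  B = 138.5·ln(31.72 − 10) − 305.0 = 138.5·ln 21.72 − 305.0 = 138.5·3.0782 − 305.0 = 121.335.
At 5675 K (t = 56.75):
  B = 138.5·ln(56.75 − 10) − 305.0 = 138.5·ln 46.75 − 305.0 = 138.5·3.8448 − 305.0 = 227.507.
Gain = 227.507 / 121.335 = 1.8750 → 1.875.

1.875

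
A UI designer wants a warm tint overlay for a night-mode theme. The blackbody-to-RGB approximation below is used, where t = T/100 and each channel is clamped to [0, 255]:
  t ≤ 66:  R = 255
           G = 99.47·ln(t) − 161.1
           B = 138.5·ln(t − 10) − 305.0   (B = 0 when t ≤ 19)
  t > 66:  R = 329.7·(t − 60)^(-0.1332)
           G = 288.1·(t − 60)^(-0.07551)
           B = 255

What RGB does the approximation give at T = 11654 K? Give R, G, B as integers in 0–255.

R=193, G=212, B=255

t = 11654/100 = 116.54; the t > 66 branch applies.
R = 329.7·(116.54 − 60)^(-0.1332) = 329.7·56.54^(-0.1332) = 329.7·0.58423 = 192.622.
G = 288.1·(116.54 − 60)^(-0.07551) = 288.1·56.54^(-0.07551) = 288.1·0.73736 = 212.433.
B = 255 by definition for t > 66.
Rounded: (193, 212, 255).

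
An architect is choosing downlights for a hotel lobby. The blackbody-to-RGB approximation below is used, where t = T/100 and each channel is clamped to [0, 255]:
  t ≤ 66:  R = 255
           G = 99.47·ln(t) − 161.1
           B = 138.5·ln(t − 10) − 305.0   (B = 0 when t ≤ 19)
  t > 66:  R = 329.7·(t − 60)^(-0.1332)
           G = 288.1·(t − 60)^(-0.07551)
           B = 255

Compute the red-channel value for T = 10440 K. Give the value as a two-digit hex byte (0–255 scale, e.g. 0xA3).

t = 10440/100 = 104.4; the t > 66 branch applies.
R = 329.7·(104.4 − 60)^(-0.1332) = 329.7·44.4^(-0.1332) = 329.7·0.60335 = 198.924.
Rounded: 199; in hex, 0xC7.

0xC7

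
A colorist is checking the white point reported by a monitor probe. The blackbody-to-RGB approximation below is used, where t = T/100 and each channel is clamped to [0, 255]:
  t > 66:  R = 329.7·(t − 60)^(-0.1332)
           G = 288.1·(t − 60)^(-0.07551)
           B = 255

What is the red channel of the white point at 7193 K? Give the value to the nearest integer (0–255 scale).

t = 7193/100 = 71.93; the t > 66 branch applies.
R = 329.7·(71.93 − 60)^(-0.1332) = 329.7·11.93^(-0.1332) = 329.7·0.71877 = 236.979.
Rounded: 237.

237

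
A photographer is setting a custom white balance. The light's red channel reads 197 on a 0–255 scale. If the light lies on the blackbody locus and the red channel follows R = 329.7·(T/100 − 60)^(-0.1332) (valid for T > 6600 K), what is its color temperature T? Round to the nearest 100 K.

(t − 60)^(-0.1332) = 197/329.7 = 0.59751.
t − 60 = 0.59751^(1/-0.1332) = 0.59751^(-7.508) = 47.761, so t = 107.761.
T = 100·t = 10776 K → 10800 K to the nearest 100 K.

10800 K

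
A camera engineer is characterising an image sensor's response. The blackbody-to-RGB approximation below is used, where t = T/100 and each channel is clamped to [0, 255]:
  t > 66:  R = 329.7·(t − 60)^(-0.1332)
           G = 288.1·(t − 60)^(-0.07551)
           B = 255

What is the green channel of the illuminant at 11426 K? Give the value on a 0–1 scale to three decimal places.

0.836

t = 11426/100 = 114.26; the t > 66 branch applies.
G = 288.1·(114.26 − 60)^(-0.07551) = 288.1·54.26^(-0.07551) = 288.1·0.73966 = 213.095.
On a 0–1 scale: 213.095/255 = 0.8357 → 0.836.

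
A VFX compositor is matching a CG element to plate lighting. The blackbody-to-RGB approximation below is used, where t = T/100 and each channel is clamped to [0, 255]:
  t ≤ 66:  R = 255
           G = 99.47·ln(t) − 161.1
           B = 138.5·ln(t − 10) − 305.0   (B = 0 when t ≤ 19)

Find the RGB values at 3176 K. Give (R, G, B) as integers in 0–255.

t = 3176/100 = 31.76; the t ≤ 66 branch applies.
R = 255 by definition for t ≤ 66.
G = 99.47·ln 31.76 − 161.1 = 99.47·3.4582 − 161.1 = 182.888.
B = 138.5·ln(31.76 − 10) − 305.0 = 138.5·ln 21.76 − 305.0 = 138.5·3.0801 − 305.0 = 121.590.
Rounded: (255, 183, 122).

(255, 183, 122)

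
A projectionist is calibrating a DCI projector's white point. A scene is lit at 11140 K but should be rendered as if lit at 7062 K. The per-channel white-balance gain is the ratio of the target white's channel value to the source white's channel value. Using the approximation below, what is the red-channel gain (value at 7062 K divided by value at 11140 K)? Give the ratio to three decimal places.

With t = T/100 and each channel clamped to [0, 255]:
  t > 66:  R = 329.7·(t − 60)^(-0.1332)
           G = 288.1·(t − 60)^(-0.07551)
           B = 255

1.234

At 11140 K (t = 111.4):
  R = 329.7·(111.4 − 60)^(-0.1332) = 329.7·51.4^(-0.1332) = 329.7·0.59170 = 195.083.
At 7062 K (t = 70.62):
  R = 329.7·(70.62 − 60)^(-0.1332) = 329.7·10.62^(-0.1332) = 329.7·0.73000 = 240.680.
Gain = 240.680 / 195.083 = 1.2337 → 1.234.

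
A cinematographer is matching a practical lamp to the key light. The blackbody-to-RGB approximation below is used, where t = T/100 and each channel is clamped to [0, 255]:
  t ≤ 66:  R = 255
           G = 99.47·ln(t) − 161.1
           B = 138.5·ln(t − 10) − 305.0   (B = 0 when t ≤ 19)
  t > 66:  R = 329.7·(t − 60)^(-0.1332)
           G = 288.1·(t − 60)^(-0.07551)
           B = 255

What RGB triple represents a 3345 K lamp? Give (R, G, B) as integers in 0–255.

(255, 188, 132)

t = 3345/100 = 33.45; the t ≤ 66 branch applies.
R = 255 by definition for t ≤ 66.
G = 99.47·ln 33.45 − 161.1 = 99.47·3.5101 − 161.1 = 188.045.
B = 138.5·ln(33.45 − 10) − 305.0 = 138.5·ln 23.45 − 305.0 = 138.5·3.1549 − 305.0 = 131.950.
Rounded: (255, 188, 132).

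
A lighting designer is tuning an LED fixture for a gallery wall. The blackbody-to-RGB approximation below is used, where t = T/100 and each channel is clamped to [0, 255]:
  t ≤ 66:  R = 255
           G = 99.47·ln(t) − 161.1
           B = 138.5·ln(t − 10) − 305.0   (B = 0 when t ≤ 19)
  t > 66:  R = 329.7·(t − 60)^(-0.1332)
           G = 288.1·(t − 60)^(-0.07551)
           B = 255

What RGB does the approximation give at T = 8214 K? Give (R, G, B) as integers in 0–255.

t = 8214/100 = 82.14; the t > 66 branch applies.
R = 329.7·(82.14 − 60)^(-0.1332) = 329.7·22.14^(-0.1332) = 329.7·0.66195 = 218.243.
G = 288.1·(82.14 − 60)^(-0.07551) = 288.1·22.14^(-0.07551) = 288.1·0.79145 = 228.018.
B = 255 by definition for t > 66.
Rounded: (218, 228, 255).

(218, 228, 255)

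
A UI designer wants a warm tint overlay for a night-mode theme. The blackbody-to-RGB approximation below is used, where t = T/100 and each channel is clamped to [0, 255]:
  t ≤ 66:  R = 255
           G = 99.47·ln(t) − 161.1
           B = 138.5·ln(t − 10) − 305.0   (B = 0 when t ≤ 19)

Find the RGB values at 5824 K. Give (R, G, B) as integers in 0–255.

(255, 243, 232)

t = 5824/100 = 58.24; the t ≤ 66 branch applies.
R = 255 by definition for t ≤ 66.
G = 99.47·ln 58.24 − 161.1 = 99.47·4.0646 − 161.1 = 243.203.
B = 138.5·ln(58.24 − 10) − 305.0 = 138.5·ln 48.24 − 305.0 = 138.5·3.8762 − 305.0 = 231.852.
Rounded: (255, 243, 232).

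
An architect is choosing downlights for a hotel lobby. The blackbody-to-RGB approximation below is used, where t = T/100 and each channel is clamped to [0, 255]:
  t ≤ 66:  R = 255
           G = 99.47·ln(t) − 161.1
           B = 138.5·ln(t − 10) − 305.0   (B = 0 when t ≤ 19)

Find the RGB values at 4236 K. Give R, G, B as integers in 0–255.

R=255, G=212, B=177

t = 4236/100 = 42.36; the t ≤ 66 branch applies.
R = 255 by definition for t ≤ 66.
G = 99.47·ln 42.36 − 161.1 = 99.47·3.7462 − 161.1 = 211.535.
B = 138.5·ln(42.36 − 10) − 305.0 = 138.5·ln 32.36 − 305.0 = 138.5·3.4769 − 305.0 = 176.554.
Rounded: (255, 212, 177).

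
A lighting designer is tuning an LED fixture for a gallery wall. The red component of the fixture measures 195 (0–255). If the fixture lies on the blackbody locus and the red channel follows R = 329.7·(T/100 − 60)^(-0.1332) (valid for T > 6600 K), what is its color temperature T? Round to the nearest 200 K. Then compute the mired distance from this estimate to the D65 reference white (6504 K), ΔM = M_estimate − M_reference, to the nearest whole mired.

(t − 60)^(-0.1332) = 195/329.7 = 0.59145.
t − 60 = 0.59145^(1/-0.1332) = 0.59145^(-7.508) = 51.564, so t = 111.564.
T = 100·t = 11156 K → 11200 K to the nearest 200 K.
M_estimate = 10⁶/11200 = 89.29; M_reference = 10⁶/6504 = 153.75.
ΔM = 89.29 − 153.75 = -64.47 → -64 mireds.

-64 mireds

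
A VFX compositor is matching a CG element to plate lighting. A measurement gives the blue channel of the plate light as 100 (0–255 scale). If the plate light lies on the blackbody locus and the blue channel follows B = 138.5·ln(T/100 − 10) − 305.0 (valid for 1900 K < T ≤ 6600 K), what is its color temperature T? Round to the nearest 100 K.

ln(t − 10) = (100 + 305.0) / 138.5 = 2.9242.
t − 10 = e^2.9242 = 18.619, so t = 28.619.
T = 100·t = 2862 K → 2900 K to the nearest 100 K.

2900 K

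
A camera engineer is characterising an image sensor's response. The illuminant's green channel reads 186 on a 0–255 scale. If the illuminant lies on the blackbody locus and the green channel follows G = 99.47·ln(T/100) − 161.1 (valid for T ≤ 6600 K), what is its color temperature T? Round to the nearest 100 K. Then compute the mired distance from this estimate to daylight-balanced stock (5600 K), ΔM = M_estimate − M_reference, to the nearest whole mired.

+124 mireds

ln t = (186 + 161.1) / 99.47 = 3.4895.
t = e^3.4895 = 32.769.
T = 100·t = 3277 K → 3300 K to the nearest 100 K.
M_estimate = 10⁶/3300 = 303.03; M_reference = 10⁶/5600 = 178.57.
ΔM = 303.03 − 178.57 = 124.46 → +124 mireds.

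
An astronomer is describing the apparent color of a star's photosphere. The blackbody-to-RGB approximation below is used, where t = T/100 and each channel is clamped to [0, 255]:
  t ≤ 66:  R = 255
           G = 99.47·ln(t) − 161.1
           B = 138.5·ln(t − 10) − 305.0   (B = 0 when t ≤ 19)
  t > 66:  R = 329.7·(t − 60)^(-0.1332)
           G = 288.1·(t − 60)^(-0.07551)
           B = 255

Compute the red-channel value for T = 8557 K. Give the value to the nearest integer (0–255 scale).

214

t = 8557/100 = 85.57; the t > 66 branch applies.
R = 329.7·(85.57 − 60)^(-0.1332) = 329.7·25.57^(-0.1332) = 329.7·0.64937 = 214.096.
Rounded: 214.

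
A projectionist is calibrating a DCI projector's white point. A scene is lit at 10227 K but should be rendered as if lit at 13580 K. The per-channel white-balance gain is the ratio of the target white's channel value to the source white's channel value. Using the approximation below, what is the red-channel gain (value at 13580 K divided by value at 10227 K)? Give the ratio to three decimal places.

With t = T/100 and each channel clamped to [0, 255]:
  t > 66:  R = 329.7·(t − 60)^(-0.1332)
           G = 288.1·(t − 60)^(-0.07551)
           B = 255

At 10227 K (t = 102.27):
  R = 329.7·(102.27 − 60)^(-0.1332) = 329.7·42.27^(-0.1332) = 329.7·0.60731 = 200.231.
At 13580 K (t = 135.8):
  R = 329.7·(135.8 − 60)^(-0.1332) = 329.7·75.8^(-0.1332) = 329.7·0.56186 = 185.245.
Gain = 185.245 / 200.231 = 0.9252 → 0.925.

0.925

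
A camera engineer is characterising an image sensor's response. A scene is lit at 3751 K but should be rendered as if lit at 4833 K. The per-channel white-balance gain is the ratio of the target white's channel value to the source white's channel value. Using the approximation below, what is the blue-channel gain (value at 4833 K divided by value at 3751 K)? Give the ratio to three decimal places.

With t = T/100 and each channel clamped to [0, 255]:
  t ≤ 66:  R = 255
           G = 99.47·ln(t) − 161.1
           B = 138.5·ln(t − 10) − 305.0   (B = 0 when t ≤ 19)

1.298

At 3751 K (t = 37.51):
  B = 138.5·ln(37.51 − 10) − 305.0 = 138.5·ln 27.51 − 305.0 = 138.5·3.3145 − 305.0 = 154.065.
At 4833 K (t = 48.33):
  B = 138.5·ln(48.33 − 10) − 305.0 = 138.5·ln 38.33 − 305.0 = 138.5·3.6462 − 305.0 = 200.003.
Gain = 200.003 / 154.065 = 1.2982 → 1.298.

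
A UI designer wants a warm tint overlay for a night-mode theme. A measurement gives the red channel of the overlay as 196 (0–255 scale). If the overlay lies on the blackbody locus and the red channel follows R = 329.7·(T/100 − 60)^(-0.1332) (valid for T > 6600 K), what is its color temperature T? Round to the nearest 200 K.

(t − 60)^(-0.1332) = 196/329.7 = 0.59448.
t − 60 = 0.59448^(1/-0.1332) = 0.59448^(-7.508) = 49.621, so t = 109.621.
T = 100·t = 10962 K → 11000 K to the nearest 200 K.

11000 K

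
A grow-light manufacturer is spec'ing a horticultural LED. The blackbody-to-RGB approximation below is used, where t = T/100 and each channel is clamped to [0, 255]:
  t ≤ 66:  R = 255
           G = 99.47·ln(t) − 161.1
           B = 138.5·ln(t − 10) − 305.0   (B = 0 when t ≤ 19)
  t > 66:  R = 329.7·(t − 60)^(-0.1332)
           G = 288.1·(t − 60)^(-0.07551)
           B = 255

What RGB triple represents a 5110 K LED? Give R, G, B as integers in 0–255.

t = 5110/100 = 51.1; the t ≤ 66 branch applies.
R = 255 by definition for t ≤ 66.
G = 99.47·ln 51.1 − 161.1 = 99.47·3.9338 − 161.1 = 230.194.
B = 138.5·ln(51.1 − 10) − 305.0 = 138.5·ln 41.1 − 305.0 = 138.5·3.7160 − 305.0 = 209.667.
Rounded: (255, 230, 210).

R=255, G=230, B=210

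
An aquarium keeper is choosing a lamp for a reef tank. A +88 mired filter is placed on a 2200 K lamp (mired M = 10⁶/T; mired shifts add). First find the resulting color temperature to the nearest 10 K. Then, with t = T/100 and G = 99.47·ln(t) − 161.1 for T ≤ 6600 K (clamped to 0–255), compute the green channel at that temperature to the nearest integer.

129

M_in = 10⁶/2200 = 454.55; M_out = 454.55 + (+88) = 542.55.
T_out = 10⁶/542.55 = 1843.2 K → 1840 K; t = 18.4.
G = 99.47·ln 18.4 − 161.1 = 99.47·2.9124 − 161.1 = 128.592.
Rounded: 129.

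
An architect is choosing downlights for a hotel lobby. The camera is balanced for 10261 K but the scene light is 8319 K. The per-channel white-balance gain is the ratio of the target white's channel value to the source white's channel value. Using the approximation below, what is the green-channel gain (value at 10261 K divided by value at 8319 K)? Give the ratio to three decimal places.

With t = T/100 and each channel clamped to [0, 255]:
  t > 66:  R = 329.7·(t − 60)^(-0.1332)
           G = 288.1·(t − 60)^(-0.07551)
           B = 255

At 8319 K (t = 83.19):
  G = 288.1·(83.19 − 60)^(-0.07551) = 288.1·23.19^(-0.07551) = 288.1·0.78869 = 227.221.
At 10261 K (t = 102.61):
  G = 288.1·(102.61 − 60)^(-0.07551) = 288.1·42.61^(-0.07551) = 288.1·0.75328 = 217.020.
Gain = 217.020 / 227.221 = 0.9551 → 0.955.

0.955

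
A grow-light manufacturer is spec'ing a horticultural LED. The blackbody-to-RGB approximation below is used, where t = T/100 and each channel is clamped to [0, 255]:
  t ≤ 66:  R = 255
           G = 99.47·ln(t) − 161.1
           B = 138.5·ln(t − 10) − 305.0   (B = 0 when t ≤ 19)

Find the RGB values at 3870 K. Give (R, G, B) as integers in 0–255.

t = 3870/100 = 38.7; the t ≤ 66 branch applies.
R = 255 by definition for t ≤ 66.
G = 99.47·ln 38.7 − 161.1 = 99.47·3.6558 − 161.1 = 202.546.
B = 138.5·ln(38.7 − 10) − 305.0 = 138.5·ln 28.7 − 305.0 = 138.5·3.3569 − 305.0 = 159.930.
Rounded: (255, 203, 160).

(255, 203, 160)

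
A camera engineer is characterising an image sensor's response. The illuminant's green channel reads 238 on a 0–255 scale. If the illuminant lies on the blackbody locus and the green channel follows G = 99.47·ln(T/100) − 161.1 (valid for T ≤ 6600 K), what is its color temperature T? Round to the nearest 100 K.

5500 K

ln t = (238 + 161.1) / 99.47 = 4.0123.
t = e^4.0123 = 55.272.
T = 100·t = 5527 K → 5500 K to the nearest 100 K.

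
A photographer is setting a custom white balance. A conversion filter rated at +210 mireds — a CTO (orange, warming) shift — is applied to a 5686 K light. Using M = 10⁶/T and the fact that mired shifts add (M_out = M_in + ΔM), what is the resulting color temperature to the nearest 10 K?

M_in = 10⁶/5686 = 175.87 mireds.
M_out = 175.87 + (+210) = 385.87 mireds.
T_out = 10⁶/385.87 = 2591.5 K → 2590 K.

2590 K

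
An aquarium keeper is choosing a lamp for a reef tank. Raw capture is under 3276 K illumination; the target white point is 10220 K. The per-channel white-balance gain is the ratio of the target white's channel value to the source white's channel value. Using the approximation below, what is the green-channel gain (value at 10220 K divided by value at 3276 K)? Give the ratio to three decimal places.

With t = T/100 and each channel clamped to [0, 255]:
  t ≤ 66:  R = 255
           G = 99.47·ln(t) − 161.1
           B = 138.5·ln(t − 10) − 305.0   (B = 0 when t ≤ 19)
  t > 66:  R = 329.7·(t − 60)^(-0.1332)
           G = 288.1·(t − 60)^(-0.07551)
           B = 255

1.168

At 3276 K (t = 32.76):
  G = 99.47·ln 32.76 − 161.1 = 99.47·3.4892 − 161.1 = 185.972.
At 10220 K (t = 102.2):
  G = 288.1·(102.2 − 60)^(-0.07551) = 288.1·42.2^(-0.07551) = 288.1·0.75383 = 217.178.
Gain = 217.178 / 185.972 = 1.1678 → 1.168.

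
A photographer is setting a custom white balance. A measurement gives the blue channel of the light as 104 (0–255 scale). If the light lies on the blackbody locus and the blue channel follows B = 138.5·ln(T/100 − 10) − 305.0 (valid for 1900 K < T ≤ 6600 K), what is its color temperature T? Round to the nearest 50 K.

ln(t − 10) = (104 + 305.0) / 138.5 = 2.9531.
t − 10 = e^2.9531 = 19.165, so t = 29.165.
T = 100·t = 2916 K → 2900 K to the nearest 50 K.

2900 K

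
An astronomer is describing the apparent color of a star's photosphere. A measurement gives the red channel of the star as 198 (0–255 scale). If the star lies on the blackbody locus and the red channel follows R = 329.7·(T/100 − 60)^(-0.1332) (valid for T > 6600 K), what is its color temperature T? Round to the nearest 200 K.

10600 K

(t − 60)^(-0.1332) = 198/329.7 = 0.60055.
t − 60 = 0.60055^(1/-0.1332) = 0.60055^(-7.508) = 45.980, so t = 105.980.
T = 100·t = 10598 K → 10600 K to the nearest 200 K.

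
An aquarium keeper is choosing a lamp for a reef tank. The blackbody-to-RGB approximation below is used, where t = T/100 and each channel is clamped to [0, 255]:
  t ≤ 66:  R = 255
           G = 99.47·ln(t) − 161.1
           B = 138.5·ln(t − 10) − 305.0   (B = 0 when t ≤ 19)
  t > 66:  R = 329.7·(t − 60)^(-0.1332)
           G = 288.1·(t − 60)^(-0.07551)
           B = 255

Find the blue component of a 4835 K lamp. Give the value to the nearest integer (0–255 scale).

t = 4835/100 = 48.35; the t ≤ 66 branch applies.
B = 138.5·ln(48.35 − 10) − 305.0 = 138.5·ln 38.35 − 305.0 = 138.5·3.6468 − 305.0 = 200.076.
Rounded: 200.

200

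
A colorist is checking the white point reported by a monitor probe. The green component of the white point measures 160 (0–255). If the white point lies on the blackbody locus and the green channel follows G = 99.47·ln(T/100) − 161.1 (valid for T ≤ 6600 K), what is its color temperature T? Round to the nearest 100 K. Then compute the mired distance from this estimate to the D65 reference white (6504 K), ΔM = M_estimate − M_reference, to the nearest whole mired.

+246 mireds

ln t = (160 + 161.1) / 99.47 = 3.2281.
t = e^3.2281 = 25.232.
T = 100·t = 2523 K → 2500 K to the nearest 100 K.
M_estimate = 10⁶/2500 = 400.00; M_reference = 10⁶/6504 = 153.75.
ΔM = 400.00 − 153.75 = 246.25 → +246 mireds.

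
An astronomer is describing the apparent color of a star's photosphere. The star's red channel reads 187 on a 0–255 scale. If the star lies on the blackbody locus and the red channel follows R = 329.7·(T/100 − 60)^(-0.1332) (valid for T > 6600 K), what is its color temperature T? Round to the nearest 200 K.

13000 K

(t − 60)^(-0.1332) = 187/329.7 = 0.56718.
t − 60 = 0.56718^(1/-0.1332) = 0.56718^(-7.508) = 70.620, so t = 130.620.
T = 100·t = 13062 K → 13000 K to the nearest 200 K.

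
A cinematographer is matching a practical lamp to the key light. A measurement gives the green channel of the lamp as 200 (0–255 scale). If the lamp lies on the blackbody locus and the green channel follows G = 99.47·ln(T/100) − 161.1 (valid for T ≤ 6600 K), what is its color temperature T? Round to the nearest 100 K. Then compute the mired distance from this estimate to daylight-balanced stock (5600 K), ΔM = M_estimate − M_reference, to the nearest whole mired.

+85 mireds

ln t = (200 + 161.1) / 99.47 = 3.6302.
t = e^3.6302 = 37.722.
T = 100·t = 3772 K → 3800 K to the nearest 100 K.
M_estimate = 10⁶/3800 = 263.16; M_reference = 10⁶/5600 = 178.57.
ΔM = 263.16 − 178.57 = 84.59 → +85 mireds.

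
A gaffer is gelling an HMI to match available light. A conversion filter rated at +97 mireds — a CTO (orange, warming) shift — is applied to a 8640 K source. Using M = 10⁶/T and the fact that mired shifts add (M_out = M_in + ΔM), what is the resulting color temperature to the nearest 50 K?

M_in = 10⁶/8640 = 115.74 mireds.
M_out = 115.74 + (+97) = 212.74 mireds.
T_out = 10⁶/212.74 = 4700.6 K → 4700 K.

4700 K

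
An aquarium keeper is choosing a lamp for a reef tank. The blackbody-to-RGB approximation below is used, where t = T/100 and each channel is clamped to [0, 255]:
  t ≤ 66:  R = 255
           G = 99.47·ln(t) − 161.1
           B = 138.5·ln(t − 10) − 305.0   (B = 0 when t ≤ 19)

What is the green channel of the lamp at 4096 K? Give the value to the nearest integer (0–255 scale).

t = 4096/100 = 40.96; the t ≤ 66 branch applies.
G = 99.47·ln 40.96 − 161.1 = 99.47·3.7126 − 161.1 = 208.192.
Rounded: 208.

208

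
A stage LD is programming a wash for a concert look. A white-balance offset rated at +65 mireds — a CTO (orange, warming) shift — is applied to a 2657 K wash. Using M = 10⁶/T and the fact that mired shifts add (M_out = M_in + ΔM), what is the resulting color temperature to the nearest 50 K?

2250 K

M_in = 10⁶/2657 = 376.36 mireds.
M_out = 376.36 + (+65) = 441.36 mireds.
T_out = 10⁶/441.36 = 2265.7 K → 2250 K.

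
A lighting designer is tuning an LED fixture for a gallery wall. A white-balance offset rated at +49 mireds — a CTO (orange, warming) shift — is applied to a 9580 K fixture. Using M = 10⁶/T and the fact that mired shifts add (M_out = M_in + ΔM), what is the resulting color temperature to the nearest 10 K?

M_in = 10⁶/9580 = 104.38 mireds.
M_out = 104.38 + (+49) = 153.38 mireds.
T_out = 10⁶/153.38 = 6519.6 K → 6520 K.

6520 K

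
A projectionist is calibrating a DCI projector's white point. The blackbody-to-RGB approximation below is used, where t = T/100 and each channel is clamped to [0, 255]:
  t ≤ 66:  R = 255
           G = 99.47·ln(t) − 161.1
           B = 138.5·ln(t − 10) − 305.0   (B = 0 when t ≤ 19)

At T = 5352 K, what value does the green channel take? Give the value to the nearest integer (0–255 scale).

235

t = 5352/100 = 53.52; the t ≤ 66 branch applies.
G = 99.47·ln 53.52 − 161.1 = 99.47·3.9801 − 161.1 = 234.796.
Rounded: 235.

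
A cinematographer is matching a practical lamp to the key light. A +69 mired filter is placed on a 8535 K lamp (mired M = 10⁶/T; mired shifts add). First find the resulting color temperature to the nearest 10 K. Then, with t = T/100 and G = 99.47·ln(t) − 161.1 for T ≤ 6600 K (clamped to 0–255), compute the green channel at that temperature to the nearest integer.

235

M_in = 10⁶/8535 = 117.16; M_out = 117.16 + (+69) = 186.16.
T_out = 10⁶/186.16 = 5371.6 K → 5370 K; t = 53.7.
G = 99.47·ln 53.7 − 161.1 = 99.47·3.9834 − 161.1 = 235.130.
Rounded: 235.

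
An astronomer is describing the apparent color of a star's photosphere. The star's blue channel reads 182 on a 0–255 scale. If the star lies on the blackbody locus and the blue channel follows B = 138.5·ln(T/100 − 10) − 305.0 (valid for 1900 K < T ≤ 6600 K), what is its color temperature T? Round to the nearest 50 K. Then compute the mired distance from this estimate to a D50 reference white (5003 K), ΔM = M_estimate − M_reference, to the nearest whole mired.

+30 mireds

ln(t − 10) = (182 + 305.0) / 138.5 = 3.5162.
t − 10 = e^3.5162 = 33.658, so t = 43.658.
T = 100·t = 4366 K → 4350 K to the nearest 50 K.
M_estimate = 10⁶/4350 = 229.89; M_reference = 10⁶/5003 = 199.88.
ΔM = 229.89 − 199.88 = 30.00 → +30 mireds.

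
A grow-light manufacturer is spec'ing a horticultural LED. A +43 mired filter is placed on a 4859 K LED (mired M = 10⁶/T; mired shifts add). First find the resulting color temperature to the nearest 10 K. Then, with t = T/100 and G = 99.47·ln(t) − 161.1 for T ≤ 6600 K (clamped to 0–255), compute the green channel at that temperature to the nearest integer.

206

M_in = 10⁶/4859 = 205.80; M_out = 205.80 + (+43) = 248.80.
T_out = 10⁶/248.80 = 4019.2 K → 4020 K; t = 40.2.
G = 99.47·ln 40.2 − 161.1 = 99.47·3.6939 − 161.1 = 206.329.
Rounded: 206.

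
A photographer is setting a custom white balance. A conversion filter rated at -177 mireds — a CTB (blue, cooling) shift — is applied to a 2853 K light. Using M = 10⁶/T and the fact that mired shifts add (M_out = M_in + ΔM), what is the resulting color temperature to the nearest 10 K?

M_in = 10⁶/2853 = 350.51 mireds.
M_out = 350.51 + (-177) = 173.51 mireds.
T_out = 10⁶/173.51 = 5763.4 K → 5760 K.

5760 K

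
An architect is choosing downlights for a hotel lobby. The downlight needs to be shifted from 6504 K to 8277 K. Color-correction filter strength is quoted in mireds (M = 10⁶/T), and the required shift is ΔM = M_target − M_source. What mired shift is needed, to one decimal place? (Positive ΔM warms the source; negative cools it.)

M_source = 10⁶/6504 = 153.752; M_target = 10⁶/8277 = 120.817.
ΔM = 120.817 − 153.752 = -32.935 → -32.9 mireds, a cooling shift.

-32.9 mireds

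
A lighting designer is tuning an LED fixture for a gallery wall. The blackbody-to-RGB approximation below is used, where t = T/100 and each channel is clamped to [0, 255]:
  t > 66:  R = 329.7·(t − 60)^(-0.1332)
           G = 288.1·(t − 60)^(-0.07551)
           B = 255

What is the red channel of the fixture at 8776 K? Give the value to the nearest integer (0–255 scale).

t = 8776/100 = 87.76; the t > 66 branch applies.
R = 329.7·(87.76 − 60)^(-0.1332) = 329.7·27.76^(-0.1332) = 329.7·0.64230 = 211.766.
Rounded: 212.

212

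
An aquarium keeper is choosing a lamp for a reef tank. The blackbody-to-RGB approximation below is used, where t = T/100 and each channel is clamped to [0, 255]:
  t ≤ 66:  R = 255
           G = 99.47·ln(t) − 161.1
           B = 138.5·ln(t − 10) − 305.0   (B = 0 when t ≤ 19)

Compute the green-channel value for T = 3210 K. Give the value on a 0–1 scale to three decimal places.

t = 3210/100 = 32.1; the t ≤ 66 branch applies.
G = 99.47·ln 32.1 − 161.1 = 99.47·3.4689 − 161.1 = 183.947.
On a 0–1 scale: 183.947/255 = 0.7214 → 0.721.

0.721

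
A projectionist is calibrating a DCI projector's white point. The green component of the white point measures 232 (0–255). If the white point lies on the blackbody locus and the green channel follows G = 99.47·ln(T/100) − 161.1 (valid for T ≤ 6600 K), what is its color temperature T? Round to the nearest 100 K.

ln t = (232 + 161.1) / 99.47 = 3.9519.
t = e^3.9519 = 52.036.
T = 100·t = 5204 K → 5200 K to the nearest 100 K.

5200 K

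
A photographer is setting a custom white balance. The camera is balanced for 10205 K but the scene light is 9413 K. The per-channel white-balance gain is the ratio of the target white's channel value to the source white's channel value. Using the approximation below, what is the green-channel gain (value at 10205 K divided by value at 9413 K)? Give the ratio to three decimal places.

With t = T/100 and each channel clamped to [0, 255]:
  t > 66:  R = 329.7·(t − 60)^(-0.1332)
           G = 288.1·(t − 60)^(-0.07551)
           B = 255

0.984

At 9413 K (t = 94.13):
  G = 288.1·(94.13 − 60)^(-0.07551) = 288.1·34.13^(-0.07551) = 288.1·0.76601 = 220.687.
At 10205 K (t = 102.05):
  G = 288.1·(102.05 − 60)^(-0.07551) = 288.1·42.05^(-0.07551) = 288.1·0.75403 = 217.236.
Gain = 217.236 / 220.687 = 0.9844 → 0.984.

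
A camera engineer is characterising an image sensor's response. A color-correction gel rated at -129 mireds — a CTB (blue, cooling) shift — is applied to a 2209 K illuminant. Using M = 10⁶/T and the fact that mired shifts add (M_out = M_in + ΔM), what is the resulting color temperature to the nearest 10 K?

3090 K

M_in = 10⁶/2209 = 452.69 mireds.
M_out = 452.69 + (-129) = 323.69 mireds.
T_out = 10⁶/323.69 = 3089.3 K → 3090 K.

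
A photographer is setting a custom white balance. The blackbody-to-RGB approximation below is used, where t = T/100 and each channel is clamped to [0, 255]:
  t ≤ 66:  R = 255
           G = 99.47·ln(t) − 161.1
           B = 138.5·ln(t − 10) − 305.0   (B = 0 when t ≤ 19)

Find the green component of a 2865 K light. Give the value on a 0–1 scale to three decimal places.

t = 2865/100 = 28.65; the t ≤ 66 branch applies.
G = 99.47·ln 28.65 − 161.1 = 99.47·3.3552 − 161.1 = 172.637.
On a 0–1 scale: 172.637/255 = 0.6770 → 0.677.

0.677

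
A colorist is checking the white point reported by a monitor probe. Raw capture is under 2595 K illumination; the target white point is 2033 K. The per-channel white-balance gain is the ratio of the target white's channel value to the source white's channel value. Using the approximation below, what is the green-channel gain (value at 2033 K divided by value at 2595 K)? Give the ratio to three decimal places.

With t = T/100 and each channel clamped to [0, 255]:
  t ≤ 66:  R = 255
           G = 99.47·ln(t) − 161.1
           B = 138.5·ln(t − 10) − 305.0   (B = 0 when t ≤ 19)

0.851

At 2595 K (t = 25.95):
  G = 99.47·ln 25.95 − 161.1 = 99.47·3.2562 − 161.1 = 162.791.
At 2033 K (t = 20.33):
  G = 99.47·ln 20.33 − 161.1 = 99.47·3.0121 − 161.1 = 138.513.
Gain = 138.513 / 162.791 = 0.8509 → 0.851.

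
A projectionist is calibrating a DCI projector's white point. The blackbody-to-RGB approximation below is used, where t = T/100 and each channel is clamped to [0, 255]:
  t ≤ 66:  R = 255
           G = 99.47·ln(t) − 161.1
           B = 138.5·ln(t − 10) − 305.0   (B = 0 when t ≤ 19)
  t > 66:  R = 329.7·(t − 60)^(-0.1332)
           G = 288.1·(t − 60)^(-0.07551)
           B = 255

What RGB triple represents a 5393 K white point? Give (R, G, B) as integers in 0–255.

t = 5393/100 = 53.93; the t ≤ 66 branch applies.
R = 255 by definition for t ≤ 66.
G = 99.47·ln 53.93 − 161.1 = 99.47·3.9877 − 161.1 = 235.555.
B = 138.5·ln(53.93 − 10) − 305.0 = 138.5·ln 43.93 − 305.0 = 138.5·3.7826 − 305.0 = 218.890.
Rounded: (255, 236, 219).

(255, 236, 219)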